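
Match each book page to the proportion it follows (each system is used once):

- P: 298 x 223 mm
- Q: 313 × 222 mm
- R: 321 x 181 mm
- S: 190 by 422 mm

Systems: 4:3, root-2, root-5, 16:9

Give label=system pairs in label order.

P=4:3, Q=root-2, R=16:9, S=root-5

P = 298/223 ≈ 1.336 → 4:3 (1.333)
Q = 313/222 ≈ 1.410 → root-2 (1.414)
R = 321/181 ≈ 1.773 → 16:9 (1.778)
S = 422/190 ≈ 2.221 → root-5 (2.236)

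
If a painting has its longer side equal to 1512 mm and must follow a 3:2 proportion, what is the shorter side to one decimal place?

3:2 = 1.50000.
Shorter side = 1512 ÷ 1.50000 ≈ 1008.000 → 1008.0 mm.

1008.0 mm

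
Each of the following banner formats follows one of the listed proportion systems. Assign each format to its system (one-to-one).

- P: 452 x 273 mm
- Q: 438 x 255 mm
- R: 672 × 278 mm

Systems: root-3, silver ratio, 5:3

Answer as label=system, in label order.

P = 452/273 ≈ 1.656 → 5:3 (1.667)
Q = 438/255 ≈ 1.718 → root-3 (1.732)
R = 672/278 ≈ 2.417 → silver ratio (2.414)

P=5:3, Q=root-3, R=silver ratio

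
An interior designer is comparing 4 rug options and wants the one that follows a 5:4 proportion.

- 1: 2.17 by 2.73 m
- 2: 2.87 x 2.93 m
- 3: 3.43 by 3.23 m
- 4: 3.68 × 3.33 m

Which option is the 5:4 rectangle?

1

Ratios (long/short): 1 ≈ 1.258; 2 ≈ 1.021; 3 ≈ 1.062; 4 ≈ 1.105.
5:4 ≈ 1.250; option 1 is nearest (Δ 0.008).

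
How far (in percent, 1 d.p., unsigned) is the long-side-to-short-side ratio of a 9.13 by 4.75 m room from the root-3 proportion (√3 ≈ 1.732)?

Ratio = 9.13 / 4.75 ≈ 1.9221.
Ideal root-3 ≈ 1.7321. |1.9221 − 1.7321| / 1.7321 ≈ 10.97% → 11.0%.

11.0%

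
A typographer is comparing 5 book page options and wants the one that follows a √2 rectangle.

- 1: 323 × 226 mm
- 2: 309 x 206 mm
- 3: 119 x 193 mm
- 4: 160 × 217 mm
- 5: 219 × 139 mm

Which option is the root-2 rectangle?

1

Target root-2 ≈ 1.414.
1: 1.429 (Δ0.015)  2: 1.500 (Δ0.086)  3: 1.622 (Δ0.208)  4: 1.356 (Δ0.058)  5: 1.576 (Δ0.162)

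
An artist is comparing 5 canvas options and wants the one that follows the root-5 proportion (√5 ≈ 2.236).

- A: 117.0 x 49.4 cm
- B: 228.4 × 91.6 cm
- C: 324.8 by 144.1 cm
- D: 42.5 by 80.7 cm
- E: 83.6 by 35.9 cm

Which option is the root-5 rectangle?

Target root-5 ≈ 2.236.
A: 2.368 (Δ0.132)  B: 2.493 (Δ0.257)  C: 2.254 (Δ0.018)  D: 1.899 (Δ0.337)  E: 2.329 (Δ0.093)

C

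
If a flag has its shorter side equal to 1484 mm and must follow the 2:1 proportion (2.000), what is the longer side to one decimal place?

2968.0 mm

2:1 = 2.00000.
Longer side = 1484 × 2.00000 ≈ 2968.000 → 2968.0 mm.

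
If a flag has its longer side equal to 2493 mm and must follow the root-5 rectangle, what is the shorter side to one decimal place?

root-5 ≈ 2.23607.
Shorter side = 2493 ÷ 2.23607 ≈ 1114.902 → 1114.9 mm.

1114.9 mm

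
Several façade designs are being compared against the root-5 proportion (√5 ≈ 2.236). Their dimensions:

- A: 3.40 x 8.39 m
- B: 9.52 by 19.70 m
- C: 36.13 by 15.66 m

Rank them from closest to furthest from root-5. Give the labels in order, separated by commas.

Ratios: A = 8.39 / 3.40 ≈ 2.468; B = 19.70 / 9.52 ≈ 2.069; C = 36.13 / 15.66 ≈ 2.307.
|Δ from 2.236|: A 0.232; B 0.167; C 0.071.

C, B, A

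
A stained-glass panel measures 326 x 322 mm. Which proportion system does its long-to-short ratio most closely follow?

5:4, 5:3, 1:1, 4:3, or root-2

326/322 ≈ 1.012. Nearest candidates are 1:1 (1.000, off by 0.012) and 5:4 (1.250, off by 0.238).

1:1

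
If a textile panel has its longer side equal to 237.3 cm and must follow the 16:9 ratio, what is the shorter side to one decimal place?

133.5 cm

16:9 ≈ 1.77778.
Shorter side = 237.3 ÷ 1.77778 ≈ 133.481 → 133.5 cm.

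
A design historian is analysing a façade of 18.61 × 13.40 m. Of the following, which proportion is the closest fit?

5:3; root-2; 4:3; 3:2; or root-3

18.61/13.40 ≈ 1.389. Nearest candidates are root-2 (1.414, off by 0.025) and 4:3 (1.333, off by 0.056).

root-2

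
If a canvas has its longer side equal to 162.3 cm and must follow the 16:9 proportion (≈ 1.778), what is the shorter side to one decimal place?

16:9 ≈ 1.77778.
Shorter side = 162.3 ÷ 1.77778 ≈ 91.294 → 91.3 cm.

91.3 cm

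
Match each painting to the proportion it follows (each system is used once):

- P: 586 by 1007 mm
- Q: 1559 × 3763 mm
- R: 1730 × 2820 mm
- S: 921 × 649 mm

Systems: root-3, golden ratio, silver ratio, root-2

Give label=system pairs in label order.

Ratios: P ≈ 1.718; Q ≈ 2.414; R ≈ 1.630; S ≈ 1.419.
Targets: root-3 ≈ 1.732; golden ratio ≈ 1.618; silver ratio ≈ 2.414; root-2 ≈ 1.414.

P=root-3, Q=silver ratio, R=golden ratio, S=root-2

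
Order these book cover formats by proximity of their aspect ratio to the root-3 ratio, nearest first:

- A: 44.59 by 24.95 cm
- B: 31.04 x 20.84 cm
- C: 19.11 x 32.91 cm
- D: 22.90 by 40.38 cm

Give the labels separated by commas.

C, D, A, B

Ratios: A = 44.59 / 24.95 ≈ 1.787; B = 31.04 / 20.84 ≈ 1.489; C = 32.91 / 19.11 ≈ 1.722; D = 40.38 / 22.90 ≈ 1.763.
|Δ from 1.732|: A 0.055; B 0.243; C 0.010; D 0.031.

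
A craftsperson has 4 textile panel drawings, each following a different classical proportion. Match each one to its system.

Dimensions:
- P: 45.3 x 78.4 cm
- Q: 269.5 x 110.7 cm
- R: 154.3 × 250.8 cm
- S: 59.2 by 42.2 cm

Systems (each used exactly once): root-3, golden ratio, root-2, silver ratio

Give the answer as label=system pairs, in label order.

P=root-3, Q=silver ratio, R=golden ratio, S=root-2

P = 78.4/45.3 ≈ 1.731 → root-3 (1.732)
Q = 269.5/110.7 ≈ 2.435 → silver ratio (2.414)
R = 250.8/154.3 ≈ 1.625 → golden ratio (1.618)
S = 59.2/42.2 ≈ 1.403 → root-2 (1.414)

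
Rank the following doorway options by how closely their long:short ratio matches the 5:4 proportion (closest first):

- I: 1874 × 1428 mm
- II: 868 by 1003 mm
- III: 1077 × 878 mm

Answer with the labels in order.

I: 1874/1428 ≈ 1.312 → |1.312 − 1.250| = 0.062
II: 1003/868 ≈ 1.156 → |1.156 − 1.250| = 0.094
III: 1077/878 ≈ 1.227 → |1.227 − 1.250| = 0.023

III, I, II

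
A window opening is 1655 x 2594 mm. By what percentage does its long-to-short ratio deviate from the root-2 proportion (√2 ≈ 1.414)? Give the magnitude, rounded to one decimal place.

Ratio = 2594 / 1655 ≈ 1.5674.
Ideal root-2 ≈ 1.4142. |1.5674 − 1.4142| / 1.4142 ≈ 10.83% → 10.8%.

10.8%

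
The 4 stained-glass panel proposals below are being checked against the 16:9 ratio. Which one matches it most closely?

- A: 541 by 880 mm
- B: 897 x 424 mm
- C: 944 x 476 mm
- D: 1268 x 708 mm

D

Target 16:9 ≈ 1.778.
A: 1.627 (Δ0.151)  B: 2.116 (Δ0.338)  C: 1.983 (Δ0.205)  D: 1.791 (Δ0.013)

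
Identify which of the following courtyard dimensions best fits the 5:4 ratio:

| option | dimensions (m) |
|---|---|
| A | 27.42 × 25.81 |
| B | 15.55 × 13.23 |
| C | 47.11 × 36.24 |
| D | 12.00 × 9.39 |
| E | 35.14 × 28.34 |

Ratios (long/short): A ≈ 1.062; B ≈ 1.175; C ≈ 1.300; D ≈ 1.278; E ≈ 1.240.
5:4 ≈ 1.250; option E is nearest (Δ 0.010).

E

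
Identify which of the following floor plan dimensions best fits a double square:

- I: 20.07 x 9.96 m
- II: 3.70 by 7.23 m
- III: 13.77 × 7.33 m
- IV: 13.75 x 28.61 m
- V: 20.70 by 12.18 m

I

Target 2:1 ≈ 2.000.
I: 2.015 (Δ0.015)  II: 1.954 (Δ0.046)  III: 1.879 (Δ0.121)  IV: 2.081 (Δ0.081)  V: 1.700 (Δ0.300)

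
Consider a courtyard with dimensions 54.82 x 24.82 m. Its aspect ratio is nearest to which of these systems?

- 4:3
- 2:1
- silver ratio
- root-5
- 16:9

root-5

54.82/24.82 ≈ 2.209. Nearest candidates are root-5 (2.236, off by 0.027) and silver ratio (2.414, off by 0.205).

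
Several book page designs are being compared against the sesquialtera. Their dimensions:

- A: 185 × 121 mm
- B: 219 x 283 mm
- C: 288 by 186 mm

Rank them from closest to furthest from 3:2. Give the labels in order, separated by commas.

A: 185/121 ≈ 1.529 → |1.529 − 1.500| = 0.029
B: 283/219 ≈ 1.292 → |1.292 − 1.500| = 0.208
C: 288/186 ≈ 1.548 → |1.548 − 1.500| = 0.048

A, C, B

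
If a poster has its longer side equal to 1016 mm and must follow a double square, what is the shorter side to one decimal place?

508.0 mm

2:1 = 2.00000.
Shorter side = 1016 ÷ 2.00000 ≈ 508.000 → 508.0 mm.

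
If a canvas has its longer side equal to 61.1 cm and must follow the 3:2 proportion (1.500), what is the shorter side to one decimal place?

3:2 = 1.50000.
Shorter side = 61.1 ÷ 1.50000 ≈ 40.733 → 40.7 cm.

40.7 cm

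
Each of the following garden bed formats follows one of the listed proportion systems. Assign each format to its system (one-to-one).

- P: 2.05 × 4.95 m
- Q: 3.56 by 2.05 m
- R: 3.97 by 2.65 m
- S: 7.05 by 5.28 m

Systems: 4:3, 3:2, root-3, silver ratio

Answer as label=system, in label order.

Ratios: P ≈ 2.415; Q ≈ 1.737; R ≈ 1.498; S ≈ 1.335.
Targets: 4:3 ≈ 1.333; 3:2 ≈ 1.500; root-3 ≈ 1.732; silver ratio ≈ 2.414.

P=silver ratio, Q=root-3, R=3:2, S=4:3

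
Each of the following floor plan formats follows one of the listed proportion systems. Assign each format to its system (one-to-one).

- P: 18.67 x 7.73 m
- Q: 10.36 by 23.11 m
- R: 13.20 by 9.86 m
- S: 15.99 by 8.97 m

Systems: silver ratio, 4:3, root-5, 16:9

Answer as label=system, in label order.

P = 18.67/7.73 ≈ 2.415 → silver ratio (2.414)
Q = 23.11/10.36 ≈ 2.231 → root-5 (2.236)
R = 13.20/9.86 ≈ 1.339 → 4:3 (1.333)
S = 15.99/8.97 ≈ 1.783 → 16:9 (1.778)

P=silver ratio, Q=root-5, R=4:3, S=16:9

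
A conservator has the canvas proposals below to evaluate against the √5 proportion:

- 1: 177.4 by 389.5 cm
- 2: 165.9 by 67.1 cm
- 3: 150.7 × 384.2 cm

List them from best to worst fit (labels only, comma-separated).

1, 2, 3

Ratios: 1 = 389.5 / 177.4 ≈ 2.196; 2 = 165.9 / 67.1 ≈ 2.472; 3 = 384.2 / 150.7 ≈ 2.549.
|Δ from 2.236|: 1 0.040; 2 0.236; 3 0.313.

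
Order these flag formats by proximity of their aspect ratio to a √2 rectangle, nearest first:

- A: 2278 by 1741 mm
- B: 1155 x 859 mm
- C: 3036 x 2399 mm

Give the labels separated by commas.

A: 2278/1741 ≈ 1.308 → |1.308 − 1.414| = 0.106
B: 1155/859 ≈ 1.345 → |1.345 − 1.414| = 0.069
C: 3036/2399 ≈ 1.266 → |1.266 − 1.414| = 0.148

B, A, C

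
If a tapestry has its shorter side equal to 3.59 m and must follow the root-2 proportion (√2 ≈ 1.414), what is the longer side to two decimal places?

root-2 ≈ 1.41421.
Longer side = 3.59 × 1.41421 ≈ 5.0770 → 5.08 m.

5.08 m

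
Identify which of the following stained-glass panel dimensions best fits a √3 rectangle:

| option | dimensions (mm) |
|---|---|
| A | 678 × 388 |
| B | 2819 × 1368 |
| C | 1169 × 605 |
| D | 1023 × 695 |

Target root-3 ≈ 1.732.
A: 1.747 (Δ0.015)  B: 2.061 (Δ0.329)  C: 1.932 (Δ0.200)  D: 1.472 (Δ0.260)

A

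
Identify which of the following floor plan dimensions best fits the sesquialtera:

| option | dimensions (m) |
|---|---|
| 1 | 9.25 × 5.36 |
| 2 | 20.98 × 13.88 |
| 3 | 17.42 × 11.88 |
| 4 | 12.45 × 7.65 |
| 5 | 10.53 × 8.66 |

2

Ratios (long/short): 1 ≈ 1.726; 2 ≈ 1.512; 3 ≈ 1.466; 4 ≈ 1.627; 5 ≈ 1.216.
3:2 ≈ 1.500; option 2 is nearest (Δ 0.012).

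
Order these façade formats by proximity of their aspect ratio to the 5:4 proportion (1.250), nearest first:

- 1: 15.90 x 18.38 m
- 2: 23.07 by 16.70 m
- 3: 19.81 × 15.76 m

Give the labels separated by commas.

Ratios: 1 = 18.38 / 15.90 ≈ 1.156; 2 = 23.07 / 16.70 ≈ 1.381; 3 = 19.81 / 15.76 ≈ 1.257.
|Δ from 1.250|: 1 0.094; 2 0.131; 3 0.007.

3, 1, 2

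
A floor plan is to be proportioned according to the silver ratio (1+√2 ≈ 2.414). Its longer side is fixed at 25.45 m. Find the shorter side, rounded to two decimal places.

silver ratio ≈ 2.41421.
Shorter side = 25.45 ÷ 2.41421 ≈ 10.5418 → 10.54 m.

10.54 m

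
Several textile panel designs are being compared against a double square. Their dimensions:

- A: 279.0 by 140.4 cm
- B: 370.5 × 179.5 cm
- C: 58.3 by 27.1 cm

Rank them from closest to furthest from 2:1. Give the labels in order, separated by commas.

Ratios: A = 279.0 / 140.4 ≈ 1.987; B = 370.5 / 179.5 ≈ 2.064; C = 58.3 / 27.1 ≈ 2.151.
|Δ from 2.000|: A 0.013; B 0.064; C 0.151.

A, B, C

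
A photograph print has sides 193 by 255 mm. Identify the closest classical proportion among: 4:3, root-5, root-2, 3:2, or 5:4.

Ratio = 255 / 193 ≈ 1.321.
Distances: 4:3 1.333 (Δ 0.012); root-5 2.236 (Δ 0.915); root-2 1.414 (Δ 0.093); 3:2 1.500 (Δ 0.179); 5:4 1.250 (Δ 0.071).

4:3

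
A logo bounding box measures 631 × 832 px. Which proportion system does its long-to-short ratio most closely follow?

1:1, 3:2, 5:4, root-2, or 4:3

Ratio = 832 / 631 ≈ 1.319.
Distances: 1:1 1.000 (Δ 0.319); 3:2 1.500 (Δ 0.181); 5:4 1.250 (Δ 0.069); root-2 1.414 (Δ 0.095); 4:3 1.333 (Δ 0.014).

4:3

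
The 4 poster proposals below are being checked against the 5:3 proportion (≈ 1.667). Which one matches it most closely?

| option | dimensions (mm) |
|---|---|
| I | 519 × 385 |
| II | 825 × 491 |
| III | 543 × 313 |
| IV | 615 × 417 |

Ratios (long/short): I ≈ 1.348; II ≈ 1.680; III ≈ 1.735; IV ≈ 1.475.
5:3 ≈ 1.667; option II is nearest (Δ 0.013).

II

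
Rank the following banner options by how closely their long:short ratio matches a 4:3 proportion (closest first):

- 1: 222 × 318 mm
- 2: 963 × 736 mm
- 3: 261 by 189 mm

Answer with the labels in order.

2, 3, 1

1: 318/222 ≈ 1.432 → |1.432 − 1.333| = 0.099
2: 963/736 ≈ 1.308 → |1.308 − 1.333| = 0.025
3: 261/189 ≈ 1.381 → |1.381 − 1.333| = 0.048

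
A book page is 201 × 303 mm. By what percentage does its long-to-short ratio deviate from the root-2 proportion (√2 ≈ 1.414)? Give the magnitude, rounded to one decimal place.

6.6%

Ratio = 303 / 201 ≈ 1.5075.
Ideal root-2 ≈ 1.4142. |1.5075 − 1.4142| / 1.4142 ≈ 6.60% → 6.6%.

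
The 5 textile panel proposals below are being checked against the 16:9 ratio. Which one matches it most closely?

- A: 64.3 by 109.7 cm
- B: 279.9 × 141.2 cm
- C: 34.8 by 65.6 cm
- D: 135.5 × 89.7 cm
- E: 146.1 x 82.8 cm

E

Target 16:9 ≈ 1.778.
A: 1.706 (Δ0.072)  B: 1.982 (Δ0.204)  C: 1.885 (Δ0.107)  D: 1.511 (Δ0.267)  E: 1.764 (Δ0.014)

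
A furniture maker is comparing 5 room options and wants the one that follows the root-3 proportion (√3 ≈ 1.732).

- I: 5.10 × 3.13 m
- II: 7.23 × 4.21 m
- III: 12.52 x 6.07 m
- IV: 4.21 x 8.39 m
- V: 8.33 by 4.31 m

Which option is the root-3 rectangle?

Target root-3 ≈ 1.732.
I: 1.629 (Δ0.103)  II: 1.717 (Δ0.015)  III: 2.063 (Δ0.331)  IV: 1.993 (Δ0.261)  V: 1.933 (Δ0.201)

II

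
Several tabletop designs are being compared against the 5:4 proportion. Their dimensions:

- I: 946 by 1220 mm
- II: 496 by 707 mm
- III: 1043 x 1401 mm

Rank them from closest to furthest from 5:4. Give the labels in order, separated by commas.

I: 1220/946 ≈ 1.290 → |1.290 − 1.250| = 0.040
II: 707/496 ≈ 1.425 → |1.425 − 1.250| = 0.175
III: 1401/1043 ≈ 1.343 → |1.343 − 1.250| = 0.093

I, III, II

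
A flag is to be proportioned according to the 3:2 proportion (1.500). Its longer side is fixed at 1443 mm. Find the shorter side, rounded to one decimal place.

3:2 = 1.50000.
Shorter side = 1443 ÷ 1.50000 ≈ 962.000 → 962.0 mm.

962.0 mm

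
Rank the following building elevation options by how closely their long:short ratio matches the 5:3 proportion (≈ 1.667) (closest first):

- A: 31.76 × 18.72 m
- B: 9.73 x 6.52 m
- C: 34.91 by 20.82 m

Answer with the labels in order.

A: 31.76/18.72 ≈ 1.697 → |1.697 − 1.667| = 0.030
B: 9.73/6.52 ≈ 1.492 → |1.492 − 1.667| = 0.175
C: 34.91/20.82 ≈ 1.677 → |1.677 − 1.667| = 0.010

C, A, B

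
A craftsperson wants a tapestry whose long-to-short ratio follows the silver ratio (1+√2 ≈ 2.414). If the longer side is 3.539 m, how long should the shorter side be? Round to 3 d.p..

1.466 m

silver ratio ≈ 2.41421.
Shorter side = 3.539 ÷ 2.41421 ≈ 1.46590 → 1.466 m.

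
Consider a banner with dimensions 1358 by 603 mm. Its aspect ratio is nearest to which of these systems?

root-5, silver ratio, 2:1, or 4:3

root-5

1358/603 ≈ 2.252. Nearest candidates are root-5 (2.236, off by 0.016) and silver ratio (2.414, off by 0.162).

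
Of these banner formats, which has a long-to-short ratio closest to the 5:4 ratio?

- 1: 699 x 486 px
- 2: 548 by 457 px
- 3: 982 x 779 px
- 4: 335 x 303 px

3

Ratios (long/short): 1 ≈ 1.438; 2 ≈ 1.199; 3 ≈ 1.261; 4 ≈ 1.106.
5:4 ≈ 1.250; option 3 is nearest (Δ 0.011).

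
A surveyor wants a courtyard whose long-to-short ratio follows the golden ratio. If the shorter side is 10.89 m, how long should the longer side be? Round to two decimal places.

17.62 m

golden ratio ≈ 1.61803.
Longer side = 10.89 × 1.61803 ≈ 17.6203 → 17.62 m.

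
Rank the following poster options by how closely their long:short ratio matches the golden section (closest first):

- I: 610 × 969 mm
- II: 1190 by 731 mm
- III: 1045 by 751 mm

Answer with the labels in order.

Ratios: I = 969 / 610 ≈ 1.589; II = 1190 / 731 ≈ 1.628; III = 1045 / 751 ≈ 1.391.
|Δ from 1.618|: I 0.029; II 0.010; III 0.227.

II, I, III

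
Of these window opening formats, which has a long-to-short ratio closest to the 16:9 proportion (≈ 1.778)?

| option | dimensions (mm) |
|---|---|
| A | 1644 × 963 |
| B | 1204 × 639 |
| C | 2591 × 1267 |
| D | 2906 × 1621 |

D

Target 16:9 ≈ 1.778.
A: 1.707 (Δ0.071)  B: 1.884 (Δ0.106)  C: 2.045 (Δ0.267)  D: 1.793 (Δ0.015)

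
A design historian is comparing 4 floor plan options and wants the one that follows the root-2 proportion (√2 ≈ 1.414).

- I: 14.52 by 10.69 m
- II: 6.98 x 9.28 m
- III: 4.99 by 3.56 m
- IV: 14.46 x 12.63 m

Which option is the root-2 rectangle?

Ratios (long/short): I ≈ 1.358; II ≈ 1.330; III ≈ 1.402; IV ≈ 1.145.
root-2 ≈ 1.414; option III is nearest (Δ 0.012).

III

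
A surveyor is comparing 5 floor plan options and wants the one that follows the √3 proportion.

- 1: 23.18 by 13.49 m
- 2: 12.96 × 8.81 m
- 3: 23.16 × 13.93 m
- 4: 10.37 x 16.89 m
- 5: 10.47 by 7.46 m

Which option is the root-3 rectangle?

Target root-3 ≈ 1.732.
1: 1.718 (Δ0.014)  2: 1.471 (Δ0.261)  3: 1.663 (Δ0.069)  4: 1.629 (Δ0.103)  5: 1.403 (Δ0.329)

1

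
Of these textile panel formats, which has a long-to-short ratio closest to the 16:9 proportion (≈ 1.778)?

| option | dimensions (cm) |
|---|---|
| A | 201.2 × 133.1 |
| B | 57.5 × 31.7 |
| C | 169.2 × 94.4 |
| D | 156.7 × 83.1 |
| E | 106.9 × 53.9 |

Ratios (long/short): A ≈ 1.512; B ≈ 1.814; C ≈ 1.792; D ≈ 1.886; E ≈ 1.983.
16:9 ≈ 1.778; option C is nearest (Δ 0.014).

C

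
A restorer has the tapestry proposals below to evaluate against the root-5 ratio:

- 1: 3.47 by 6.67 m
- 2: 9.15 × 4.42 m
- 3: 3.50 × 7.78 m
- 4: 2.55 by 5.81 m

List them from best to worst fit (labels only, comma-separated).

1: 6.67/3.47 ≈ 1.922 → |1.922 − 2.236| = 0.314
2: 9.15/4.42 ≈ 2.070 → |2.070 − 2.236| = 0.166
3: 7.78/3.50 ≈ 2.223 → |2.223 − 2.236| = 0.013
4: 5.81/2.55 ≈ 2.278 → |2.278 − 2.236| = 0.042

3, 4, 2, 1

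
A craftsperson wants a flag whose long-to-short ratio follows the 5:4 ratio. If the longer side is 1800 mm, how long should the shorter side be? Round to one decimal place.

5:4 = 1.25000.
Shorter side = 1800 ÷ 1.25000 ≈ 1440.000 → 1440.0 mm.

1440.0 mm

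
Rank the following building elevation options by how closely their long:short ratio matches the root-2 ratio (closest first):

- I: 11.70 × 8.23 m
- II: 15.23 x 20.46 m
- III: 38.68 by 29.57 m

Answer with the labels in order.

I, II, III

Ratios: I = 11.70 / 8.23 ≈ 1.422; II = 20.46 / 15.23 ≈ 1.343; III = 38.68 / 29.57 ≈ 1.308.
|Δ from 1.414|: I 0.008; II 0.071; III 0.106.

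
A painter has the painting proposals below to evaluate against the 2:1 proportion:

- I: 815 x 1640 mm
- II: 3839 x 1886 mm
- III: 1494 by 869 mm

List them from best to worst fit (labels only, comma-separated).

I, II, III

Ratios: I = 1640 / 815 ≈ 2.012; II = 3839 / 1886 ≈ 2.036; III = 1494 / 869 ≈ 1.719.
|Δ from 2.000|: I 0.012; II 0.036; III 0.281.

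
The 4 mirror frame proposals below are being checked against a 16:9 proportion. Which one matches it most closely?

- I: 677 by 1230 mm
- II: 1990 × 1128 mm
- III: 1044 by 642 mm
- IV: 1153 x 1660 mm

Ratios (long/short): I ≈ 1.817; II ≈ 1.764; III ≈ 1.626; IV ≈ 1.440.
16:9 ≈ 1.778; option II is nearest (Δ 0.014).

II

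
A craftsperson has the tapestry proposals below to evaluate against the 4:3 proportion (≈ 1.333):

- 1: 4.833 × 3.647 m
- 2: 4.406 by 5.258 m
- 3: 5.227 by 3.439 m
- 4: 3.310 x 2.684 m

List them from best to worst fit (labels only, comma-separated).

Ratios: 1 = 4.833 / 3.647 ≈ 1.325; 2 = 5.258 / 4.406 ≈ 1.193; 3 = 5.227 / 3.439 ≈ 1.520; 4 = 3.310 / 2.684 ≈ 1.233.
|Δ from 1.333|: 1 0.008; 2 0.140; 3 0.187; 4 0.100.

1, 4, 2, 3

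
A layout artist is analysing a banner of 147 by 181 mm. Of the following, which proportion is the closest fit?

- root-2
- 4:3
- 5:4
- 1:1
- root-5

5:4

181/147 ≈ 1.231. Nearest candidates are 5:4 (1.250, off by 0.019) and 4:3 (1.333, off by 0.102).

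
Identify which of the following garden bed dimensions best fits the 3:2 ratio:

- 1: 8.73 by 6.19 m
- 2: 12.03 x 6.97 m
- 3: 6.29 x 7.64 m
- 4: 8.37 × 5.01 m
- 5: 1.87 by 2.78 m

5

Ratios (long/short): 1 ≈ 1.410; 2 ≈ 1.726; 3 ≈ 1.215; 4 ≈ 1.671; 5 ≈ 1.487.
3:2 ≈ 1.500; option 5 is nearest (Δ 0.013).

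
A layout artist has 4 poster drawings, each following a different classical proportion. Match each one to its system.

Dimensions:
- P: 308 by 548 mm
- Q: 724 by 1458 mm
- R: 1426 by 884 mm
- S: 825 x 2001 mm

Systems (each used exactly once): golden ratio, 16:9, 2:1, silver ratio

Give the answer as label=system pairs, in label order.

P = 548/308 ≈ 1.779 → 16:9 (1.778)
Q = 1458/724 ≈ 2.014 → 2:1 (2.000)
R = 1426/884 ≈ 1.613 → golden ratio (1.618)
S = 2001/825 ≈ 2.425 → silver ratio (2.414)

P=16:9, Q=2:1, R=golden ratio, S=silver ratio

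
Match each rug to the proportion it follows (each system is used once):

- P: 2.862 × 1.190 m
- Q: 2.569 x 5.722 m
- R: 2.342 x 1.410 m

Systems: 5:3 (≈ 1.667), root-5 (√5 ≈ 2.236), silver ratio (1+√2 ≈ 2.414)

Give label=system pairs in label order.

P=silver ratio, Q=root-5, R=5:3

Ratios: P ≈ 2.405; Q ≈ 2.227; R ≈ 1.661.
Targets: 5:3 ≈ 1.667; root-5 ≈ 2.236; silver ratio ≈ 2.414.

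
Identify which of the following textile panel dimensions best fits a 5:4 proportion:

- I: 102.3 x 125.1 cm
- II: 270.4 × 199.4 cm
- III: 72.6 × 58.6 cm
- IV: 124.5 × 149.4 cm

Ratios (long/short): I ≈ 1.223; II ≈ 1.356; III ≈ 1.239; IV ≈ 1.200.
5:4 ≈ 1.250; option III is nearest (Δ 0.011).

III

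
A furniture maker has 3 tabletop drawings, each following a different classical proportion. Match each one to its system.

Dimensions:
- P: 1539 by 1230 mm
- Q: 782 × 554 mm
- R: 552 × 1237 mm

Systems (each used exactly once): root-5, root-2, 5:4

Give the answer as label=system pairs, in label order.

P = 1539/1230 ≈ 1.251 → 5:4 (1.250)
Q = 782/554 ≈ 1.412 → root-2 (1.414)
R = 1237/552 ≈ 2.241 → root-5 (2.236)

P=5:4, Q=root-2, R=root-5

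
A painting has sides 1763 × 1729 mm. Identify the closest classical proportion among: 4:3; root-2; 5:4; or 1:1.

1:1

Ratio = 1763 / 1729 ≈ 1.020.
Distances: 4:3 1.333 (Δ 0.313); root-2 1.414 (Δ 0.394); 5:4 1.250 (Δ 0.230); 1:1 1.000 (Δ 0.020).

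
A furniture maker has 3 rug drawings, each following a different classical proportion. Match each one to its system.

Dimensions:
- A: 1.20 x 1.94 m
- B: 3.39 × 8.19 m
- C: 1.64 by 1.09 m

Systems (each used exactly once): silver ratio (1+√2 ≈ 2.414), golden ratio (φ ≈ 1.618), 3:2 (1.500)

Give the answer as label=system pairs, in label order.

Ratios: A ≈ 1.617; B ≈ 2.416; C ≈ 1.505.
Targets: silver ratio ≈ 2.414; golden ratio ≈ 1.618; 3:2 ≈ 1.500.

A=golden ratio, B=silver ratio, C=3:2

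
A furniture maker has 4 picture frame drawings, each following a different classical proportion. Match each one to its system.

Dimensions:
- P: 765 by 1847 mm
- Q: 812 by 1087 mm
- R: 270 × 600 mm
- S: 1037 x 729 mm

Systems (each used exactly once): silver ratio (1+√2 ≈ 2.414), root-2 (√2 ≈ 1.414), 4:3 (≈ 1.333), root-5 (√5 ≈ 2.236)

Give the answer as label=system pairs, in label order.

P=silver ratio, Q=4:3, R=root-5, S=root-2

P = 1847/765 ≈ 2.414 → silver ratio (2.414)
Q = 1087/812 ≈ 1.339 → 4:3 (1.333)
R = 600/270 ≈ 2.222 → root-5 (2.236)
S = 1037/729 ≈ 1.422 → root-2 (1.414)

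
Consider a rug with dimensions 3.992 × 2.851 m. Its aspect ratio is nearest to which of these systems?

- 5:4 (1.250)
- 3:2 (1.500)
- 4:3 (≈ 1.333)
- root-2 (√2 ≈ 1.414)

3.992/2.851 ≈ 1.400. Nearest candidates are root-2 (1.414, off by 0.014) and 4:3 (1.333, off by 0.067).

root-2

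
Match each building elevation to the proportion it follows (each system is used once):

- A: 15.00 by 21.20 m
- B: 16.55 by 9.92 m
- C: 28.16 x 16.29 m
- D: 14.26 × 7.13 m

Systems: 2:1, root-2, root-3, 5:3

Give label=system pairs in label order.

Ratios: A ≈ 1.413; B ≈ 1.668; C ≈ 1.729; D ≈ 2.000.
Targets: 2:1 ≈ 2.000; root-2 ≈ 1.414; root-3 ≈ 1.732; 5:3 ≈ 1.667.

A=root-2, B=5:3, C=root-3, D=2:1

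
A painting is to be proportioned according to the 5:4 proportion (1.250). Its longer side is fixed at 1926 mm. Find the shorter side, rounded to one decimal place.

5:4 = 1.25000.
Shorter side = 1926 ÷ 1.25000 ≈ 1540.800 → 1540.8 mm.

1540.8 mm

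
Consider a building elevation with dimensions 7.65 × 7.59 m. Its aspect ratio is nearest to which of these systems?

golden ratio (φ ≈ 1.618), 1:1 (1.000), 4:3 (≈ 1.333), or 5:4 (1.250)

1:1

7.65/7.59 ≈ 1.008. Nearest candidates are 1:1 (1.000, off by 0.008) and 5:4 (1.250, off by 0.242).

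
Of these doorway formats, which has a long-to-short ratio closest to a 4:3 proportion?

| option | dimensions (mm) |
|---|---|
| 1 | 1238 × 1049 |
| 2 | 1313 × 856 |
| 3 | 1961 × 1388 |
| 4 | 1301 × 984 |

4

Ratios (long/short): 1 ≈ 1.180; 2 ≈ 1.534; 3 ≈ 1.413; 4 ≈ 1.322.
4:3 ≈ 1.333; option 4 is nearest (Δ 0.011).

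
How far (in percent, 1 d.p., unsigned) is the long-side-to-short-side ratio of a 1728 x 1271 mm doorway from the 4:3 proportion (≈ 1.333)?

2.0%

Ratio = 1728 / 1271 ≈ 1.3596.
Ideal 4:3 ≈ 1.3333. |1.3596 − 1.3333| / 1.3333 ≈ 1.97% → 2.0%.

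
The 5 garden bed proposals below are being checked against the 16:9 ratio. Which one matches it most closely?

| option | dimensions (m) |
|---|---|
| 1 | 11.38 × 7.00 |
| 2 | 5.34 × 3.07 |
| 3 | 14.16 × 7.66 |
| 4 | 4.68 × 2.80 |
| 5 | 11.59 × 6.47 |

Ratios (long/short): 1 ≈ 1.626; 2 ≈ 1.739; 3 ≈ 1.849; 4 ≈ 1.671; 5 ≈ 1.791.
16:9 ≈ 1.778; option 5 is nearest (Δ 0.013).

5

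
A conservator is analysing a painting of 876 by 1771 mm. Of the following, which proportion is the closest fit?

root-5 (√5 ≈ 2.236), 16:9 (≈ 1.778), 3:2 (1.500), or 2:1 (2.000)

1771/876 ≈ 2.022. Nearest candidates are 2:1 (2.000, off by 0.022) and root-5 (2.236, off by 0.214).

2:1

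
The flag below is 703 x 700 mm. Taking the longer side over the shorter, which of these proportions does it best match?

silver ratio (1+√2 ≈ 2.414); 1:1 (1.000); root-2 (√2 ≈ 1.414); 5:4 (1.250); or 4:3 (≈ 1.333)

1:1

703/700 ≈ 1.004. Nearest candidates are 1:1 (1.000, off by 0.004) and 5:4 (1.250, off by 0.246).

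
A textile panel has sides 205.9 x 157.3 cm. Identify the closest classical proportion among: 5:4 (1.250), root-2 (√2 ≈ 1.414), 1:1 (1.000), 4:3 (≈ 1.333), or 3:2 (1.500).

205.9/157.3 ≈ 1.309. Nearest candidates are 4:3 (1.333, off by 0.024) and 5:4 (1.250, off by 0.059).

4:3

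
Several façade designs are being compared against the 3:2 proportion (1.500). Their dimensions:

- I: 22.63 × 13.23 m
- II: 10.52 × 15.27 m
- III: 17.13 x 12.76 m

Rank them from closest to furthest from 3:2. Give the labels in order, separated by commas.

Ratios: I = 22.63 / 13.23 ≈ 1.711; II = 15.27 / 10.52 ≈ 1.452; III = 17.13 / 12.76 ≈ 1.342.
|Δ from 1.500|: I 0.211; II 0.048; III 0.158.

II, III, I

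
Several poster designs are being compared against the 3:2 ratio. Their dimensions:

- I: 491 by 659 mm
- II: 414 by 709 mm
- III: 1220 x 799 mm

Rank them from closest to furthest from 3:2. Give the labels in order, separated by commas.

Ratios: I = 659 / 491 ≈ 1.342; II = 709 / 414 ≈ 1.713; III = 1220 / 799 ≈ 1.527.
|Δ from 1.500|: I 0.158; II 0.213; III 0.027.

III, I, II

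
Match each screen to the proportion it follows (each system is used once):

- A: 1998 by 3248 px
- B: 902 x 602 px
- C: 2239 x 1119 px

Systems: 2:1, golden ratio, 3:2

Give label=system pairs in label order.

A = 3248/1998 ≈ 1.626 → golden ratio (1.618)
B = 902/602 ≈ 1.498 → 3:2 (1.500)
C = 2239/1119 ≈ 2.001 → 2:1 (2.000)

A=golden ratio, B=3:2, C=2:1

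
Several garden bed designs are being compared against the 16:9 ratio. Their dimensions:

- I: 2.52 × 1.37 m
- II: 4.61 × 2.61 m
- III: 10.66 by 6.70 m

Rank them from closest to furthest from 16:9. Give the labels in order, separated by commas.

Ratios: I = 2.52 / 1.37 ≈ 1.839; II = 4.61 / 2.61 ≈ 1.766; III = 10.66 / 6.70 ≈ 1.591.
|Δ from 1.778|: I 0.061; II 0.012; III 0.187.

II, I, III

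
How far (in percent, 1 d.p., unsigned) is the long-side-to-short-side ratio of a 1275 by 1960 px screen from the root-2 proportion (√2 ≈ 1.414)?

Ratio = 1960 / 1275 ≈ 1.5373.
Ideal root-2 ≈ 1.4142. |1.5373 − 1.4142| / 1.4142 ≈ 8.70% → 8.7%.

8.7%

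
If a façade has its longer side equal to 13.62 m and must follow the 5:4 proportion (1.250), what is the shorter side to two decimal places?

5:4 = 1.25000.
Shorter side = 13.62 ÷ 1.25000 ≈ 10.8960 → 10.90 m.

10.90 m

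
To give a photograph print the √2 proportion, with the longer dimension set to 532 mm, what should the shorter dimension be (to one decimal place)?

root-2 ≈ 1.41421.
Shorter side = 532 ÷ 1.41421 ≈ 376.182 → 376.2 mm.

376.2 mm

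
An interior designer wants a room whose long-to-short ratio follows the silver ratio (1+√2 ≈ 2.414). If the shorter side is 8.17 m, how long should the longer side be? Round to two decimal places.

19.72 m

silver ratio ≈ 2.41421.
Longer side = 8.17 × 2.41421 ≈ 19.7241 → 19.72 m.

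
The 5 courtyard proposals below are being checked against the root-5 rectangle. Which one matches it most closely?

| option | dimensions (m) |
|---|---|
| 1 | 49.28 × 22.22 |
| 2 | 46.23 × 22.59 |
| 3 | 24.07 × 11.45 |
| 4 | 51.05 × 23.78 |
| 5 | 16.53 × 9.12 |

Ratios (long/short): 1 ≈ 2.218; 2 ≈ 2.046; 3 ≈ 2.102; 4 ≈ 2.147; 5 ≈ 1.813.
root-5 ≈ 2.236; option 1 is nearest (Δ 0.018).

1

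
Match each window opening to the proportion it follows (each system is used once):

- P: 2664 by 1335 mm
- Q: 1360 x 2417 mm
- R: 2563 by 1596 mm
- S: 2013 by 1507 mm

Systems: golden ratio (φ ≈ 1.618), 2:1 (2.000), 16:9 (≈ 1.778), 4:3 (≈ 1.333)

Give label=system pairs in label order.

P = 2664/1335 ≈ 1.996 → 2:1 (2.000)
Q = 2417/1360 ≈ 1.777 → 16:9 (1.778)
R = 2563/1596 ≈ 1.606 → golden ratio (1.618)
S = 2013/1507 ≈ 1.336 → 4:3 (1.333)

P=2:1, Q=16:9, R=golden ratio, S=4:3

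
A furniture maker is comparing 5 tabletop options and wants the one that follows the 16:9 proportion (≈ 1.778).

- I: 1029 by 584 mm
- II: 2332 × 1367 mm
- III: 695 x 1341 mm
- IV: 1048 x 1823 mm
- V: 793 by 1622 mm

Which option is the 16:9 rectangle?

I

Target 16:9 ≈ 1.778.
I: 1.762 (Δ0.016)  II: 1.706 (Δ0.072)  III: 1.929 (Δ0.151)  IV: 1.740 (Δ0.038)  V: 2.045 (Δ0.267)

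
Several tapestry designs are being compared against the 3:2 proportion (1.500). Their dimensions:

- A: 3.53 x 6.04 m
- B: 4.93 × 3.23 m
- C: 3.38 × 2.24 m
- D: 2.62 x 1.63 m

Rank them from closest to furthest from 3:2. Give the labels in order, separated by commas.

Ratios: A = 6.04 / 3.53 ≈ 1.711; B = 4.93 / 3.23 ≈ 1.526; C = 3.38 / 2.24 ≈ 1.509; D = 2.62 / 1.63 ≈ 1.607.
|Δ from 1.500|: A 0.211; B 0.026; C 0.009; D 0.107.

C, B, D, A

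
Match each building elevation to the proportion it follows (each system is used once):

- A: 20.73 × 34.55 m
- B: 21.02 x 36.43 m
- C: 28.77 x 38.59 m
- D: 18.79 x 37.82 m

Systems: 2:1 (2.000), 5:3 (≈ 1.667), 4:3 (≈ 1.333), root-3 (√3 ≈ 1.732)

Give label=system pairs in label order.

A=5:3, B=root-3, C=4:3, D=2:1

A = 34.55/20.73 ≈ 1.667 → 5:3 (1.667)
B = 36.43/21.02 ≈ 1.733 → root-3 (1.732)
C = 38.59/28.77 ≈ 1.341 → 4:3 (1.333)
D = 37.82/18.79 ≈ 2.013 → 2:1 (2.000)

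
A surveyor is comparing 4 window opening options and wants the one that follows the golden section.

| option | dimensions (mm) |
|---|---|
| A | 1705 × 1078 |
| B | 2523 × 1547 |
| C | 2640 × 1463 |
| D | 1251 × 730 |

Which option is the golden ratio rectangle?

Target golden ratio ≈ 1.618.
A: 1.582 (Δ0.036)  B: 1.631 (Δ0.013)  C: 1.805 (Δ0.187)  D: 1.714 (Δ0.096)

B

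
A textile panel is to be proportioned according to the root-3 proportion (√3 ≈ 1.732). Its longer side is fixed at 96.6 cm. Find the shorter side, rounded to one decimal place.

root-3 ≈ 1.73205.
Shorter side = 96.6 ÷ 1.73205 ≈ 55.772 → 55.8 cm.

55.8 cm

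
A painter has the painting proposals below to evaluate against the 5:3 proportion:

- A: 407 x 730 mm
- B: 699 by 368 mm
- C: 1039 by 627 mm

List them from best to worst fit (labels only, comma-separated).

A: 730/407 ≈ 1.794 → |1.794 − 1.667| = 0.127
B: 699/368 ≈ 1.899 → |1.899 − 1.667| = 0.232
C: 1039/627 ≈ 1.657 → |1.657 − 1.667| = 0.010

C, A, B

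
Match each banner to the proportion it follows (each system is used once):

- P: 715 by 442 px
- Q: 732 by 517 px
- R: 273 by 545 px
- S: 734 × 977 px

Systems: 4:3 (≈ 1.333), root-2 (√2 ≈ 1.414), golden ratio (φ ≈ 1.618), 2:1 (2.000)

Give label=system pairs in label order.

P = 715/442 ≈ 1.618 → golden ratio (1.618)
Q = 732/517 ≈ 1.416 → root-2 (1.414)
R = 545/273 ≈ 1.996 → 2:1 (2.000)
S = 977/734 ≈ 1.331 → 4:3 (1.333)

P=golden ratio, Q=root-2, R=2:1, S=4:3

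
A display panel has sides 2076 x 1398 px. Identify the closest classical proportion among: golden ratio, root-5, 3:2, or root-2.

Ratio = 2076 / 1398 ≈ 1.485.
Distances: golden ratio 1.618 (Δ 0.133); root-5 2.236 (Δ 0.751); 3:2 1.500 (Δ 0.015); root-2 1.414 (Δ 0.071).

3:2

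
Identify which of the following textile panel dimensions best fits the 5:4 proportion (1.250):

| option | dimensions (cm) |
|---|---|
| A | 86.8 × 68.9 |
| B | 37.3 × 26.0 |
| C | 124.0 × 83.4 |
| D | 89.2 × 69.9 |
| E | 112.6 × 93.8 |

A

Target 5:4 ≈ 1.250.
A: 1.260 (Δ0.010)  B: 1.435 (Δ0.185)  C: 1.487 (Δ0.237)  D: 1.276 (Δ0.026)  E: 1.200 (Δ0.050)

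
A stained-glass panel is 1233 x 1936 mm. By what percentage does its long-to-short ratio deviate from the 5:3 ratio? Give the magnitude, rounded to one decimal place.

Ratio = 1936 / 1233 ≈ 1.5702.
Ideal 5:3 ≈ 1.6667. |1.5702 − 1.6667| / 1.6667 ≈ 5.79% → 5.8%.

5.8%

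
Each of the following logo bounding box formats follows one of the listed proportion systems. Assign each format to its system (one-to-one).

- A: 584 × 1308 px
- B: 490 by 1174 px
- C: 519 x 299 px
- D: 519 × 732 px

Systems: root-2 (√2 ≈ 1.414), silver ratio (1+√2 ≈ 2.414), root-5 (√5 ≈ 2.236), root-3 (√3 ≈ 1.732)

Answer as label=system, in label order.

A=root-5, B=silver ratio, C=root-3, D=root-2

Ratios: A ≈ 2.240; B ≈ 2.396; C ≈ 1.736; D ≈ 1.410.
Targets: root-2 ≈ 1.414; silver ratio ≈ 2.414; root-5 ≈ 2.236; root-3 ≈ 1.732.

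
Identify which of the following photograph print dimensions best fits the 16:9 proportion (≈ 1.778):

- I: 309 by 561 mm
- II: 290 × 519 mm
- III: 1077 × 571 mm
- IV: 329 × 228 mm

II

Ratios (long/short): I ≈ 1.816; II ≈ 1.790; III ≈ 1.886; IV ≈ 1.443.
16:9 ≈ 1.778; option II is nearest (Δ 0.012).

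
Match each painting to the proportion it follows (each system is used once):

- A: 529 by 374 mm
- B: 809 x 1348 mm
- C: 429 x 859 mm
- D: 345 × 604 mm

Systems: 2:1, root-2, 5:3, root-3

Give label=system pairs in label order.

Ratios: A ≈ 1.414; B ≈ 1.666; C ≈ 2.002; D ≈ 1.751.
Targets: 2:1 ≈ 2.000; root-2 ≈ 1.414; 5:3 ≈ 1.667; root-3 ≈ 1.732.

A=root-2, B=5:3, C=2:1, D=root-3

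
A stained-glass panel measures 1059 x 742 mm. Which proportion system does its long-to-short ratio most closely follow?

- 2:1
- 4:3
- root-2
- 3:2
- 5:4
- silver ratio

Ratio = 1059 / 742 ≈ 1.427.
Distances: 2:1 2.000 (Δ 0.573); 4:3 1.333 (Δ 0.094); root-2 1.414 (Δ 0.013); 3:2 1.500 (Δ 0.073); 5:4 1.250 (Δ 0.177); silver ratio 2.414 (Δ 0.987).

root-2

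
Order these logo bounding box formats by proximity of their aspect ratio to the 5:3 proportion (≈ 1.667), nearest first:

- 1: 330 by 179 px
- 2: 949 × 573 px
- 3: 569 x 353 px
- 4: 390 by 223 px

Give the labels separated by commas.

Ratios: 1 = 330 / 179 ≈ 1.844; 2 = 949 / 573 ≈ 1.656; 3 = 569 / 353 ≈ 1.612; 4 = 390 / 223 ≈ 1.749.
|Δ from 1.667|: 1 0.177; 2 0.011; 3 0.055; 4 0.082.

2, 3, 4, 1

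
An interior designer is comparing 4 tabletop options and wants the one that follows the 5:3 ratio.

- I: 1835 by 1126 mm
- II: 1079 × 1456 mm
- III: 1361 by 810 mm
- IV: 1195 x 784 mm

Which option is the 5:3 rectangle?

Ratios (long/short): I ≈ 1.630; II ≈ 1.349; III ≈ 1.680; IV ≈ 1.524.
5:3 ≈ 1.667; option III is nearest (Δ 0.013).

III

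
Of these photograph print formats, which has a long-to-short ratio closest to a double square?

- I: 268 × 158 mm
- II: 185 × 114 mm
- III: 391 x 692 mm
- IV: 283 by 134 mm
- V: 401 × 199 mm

Target 2:1 ≈ 2.000.
I: 1.696 (Δ0.304)  II: 1.623 (Δ0.377)  III: 1.770 (Δ0.230)  IV: 2.112 (Δ0.112)  V: 2.015 (Δ0.015)

V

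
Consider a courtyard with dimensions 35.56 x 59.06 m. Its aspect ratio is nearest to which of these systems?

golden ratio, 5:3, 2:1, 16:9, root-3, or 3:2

59.06/35.56 ≈ 1.661. Nearest candidates are 5:3 (1.667, off by 0.006) and golden ratio (1.618, off by 0.043).

5:3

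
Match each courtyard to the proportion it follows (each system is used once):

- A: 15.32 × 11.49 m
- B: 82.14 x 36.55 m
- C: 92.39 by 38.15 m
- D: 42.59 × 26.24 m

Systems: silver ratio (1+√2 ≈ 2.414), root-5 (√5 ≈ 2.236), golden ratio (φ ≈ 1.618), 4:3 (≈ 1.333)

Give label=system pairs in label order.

Ratios: A ≈ 1.333; B ≈ 2.247; C ≈ 2.422; D ≈ 1.623.
Targets: silver ratio ≈ 2.414; root-5 ≈ 2.236; golden ratio ≈ 1.618; 4:3 ≈ 1.333.

A=4:3, B=root-5, C=silver ratio, D=golden ratio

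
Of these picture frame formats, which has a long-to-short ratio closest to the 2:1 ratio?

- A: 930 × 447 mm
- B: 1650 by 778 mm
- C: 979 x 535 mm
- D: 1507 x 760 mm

D

Ratios (long/short): A ≈ 2.081; B ≈ 2.121; C ≈ 1.830; D ≈ 1.983.
2:1 ≈ 2.000; option D is nearest (Δ 0.017).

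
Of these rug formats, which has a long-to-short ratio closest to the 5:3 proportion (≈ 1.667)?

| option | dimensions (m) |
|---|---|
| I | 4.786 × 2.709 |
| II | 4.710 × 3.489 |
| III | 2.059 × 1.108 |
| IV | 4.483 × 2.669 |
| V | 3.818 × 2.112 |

Target 5:3 ≈ 1.667.
I: 1.767 (Δ0.100)  II: 1.350 (Δ0.317)  III: 1.858 (Δ0.191)  IV: 1.680 (Δ0.013)  V: 1.808 (Δ0.141)

IV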